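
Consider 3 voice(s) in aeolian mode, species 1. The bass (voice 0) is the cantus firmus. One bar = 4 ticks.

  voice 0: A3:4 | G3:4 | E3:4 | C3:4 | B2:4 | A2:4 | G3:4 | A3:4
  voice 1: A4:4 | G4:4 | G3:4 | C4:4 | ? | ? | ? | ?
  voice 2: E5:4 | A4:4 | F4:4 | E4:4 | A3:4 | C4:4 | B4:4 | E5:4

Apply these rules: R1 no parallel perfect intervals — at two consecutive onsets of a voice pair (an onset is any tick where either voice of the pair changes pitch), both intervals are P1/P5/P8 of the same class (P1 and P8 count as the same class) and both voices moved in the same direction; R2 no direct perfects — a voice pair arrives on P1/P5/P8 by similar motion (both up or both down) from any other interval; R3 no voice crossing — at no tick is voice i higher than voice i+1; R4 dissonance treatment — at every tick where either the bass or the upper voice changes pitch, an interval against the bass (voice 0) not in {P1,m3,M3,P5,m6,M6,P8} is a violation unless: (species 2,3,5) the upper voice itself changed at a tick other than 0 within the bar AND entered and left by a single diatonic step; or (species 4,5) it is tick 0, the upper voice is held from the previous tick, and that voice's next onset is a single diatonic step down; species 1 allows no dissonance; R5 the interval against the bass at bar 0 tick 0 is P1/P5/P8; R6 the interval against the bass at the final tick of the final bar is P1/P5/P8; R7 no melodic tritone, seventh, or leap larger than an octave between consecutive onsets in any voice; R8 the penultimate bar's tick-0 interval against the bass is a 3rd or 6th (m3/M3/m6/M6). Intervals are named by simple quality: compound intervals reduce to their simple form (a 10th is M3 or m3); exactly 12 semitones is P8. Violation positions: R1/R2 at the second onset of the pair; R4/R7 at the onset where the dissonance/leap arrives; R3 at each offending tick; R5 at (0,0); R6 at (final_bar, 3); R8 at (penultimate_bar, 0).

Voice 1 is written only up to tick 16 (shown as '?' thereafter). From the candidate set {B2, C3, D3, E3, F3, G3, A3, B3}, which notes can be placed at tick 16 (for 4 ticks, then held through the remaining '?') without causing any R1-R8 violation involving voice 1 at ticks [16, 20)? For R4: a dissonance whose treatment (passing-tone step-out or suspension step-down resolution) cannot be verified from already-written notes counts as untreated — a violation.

{G3}

B2: violates R1,R7
C3: violates R4
D3: violates R2,R7
E3: violates R4
F3: violates R4
G3: legal
A3: violates R2,R4
B3: violates R1,R3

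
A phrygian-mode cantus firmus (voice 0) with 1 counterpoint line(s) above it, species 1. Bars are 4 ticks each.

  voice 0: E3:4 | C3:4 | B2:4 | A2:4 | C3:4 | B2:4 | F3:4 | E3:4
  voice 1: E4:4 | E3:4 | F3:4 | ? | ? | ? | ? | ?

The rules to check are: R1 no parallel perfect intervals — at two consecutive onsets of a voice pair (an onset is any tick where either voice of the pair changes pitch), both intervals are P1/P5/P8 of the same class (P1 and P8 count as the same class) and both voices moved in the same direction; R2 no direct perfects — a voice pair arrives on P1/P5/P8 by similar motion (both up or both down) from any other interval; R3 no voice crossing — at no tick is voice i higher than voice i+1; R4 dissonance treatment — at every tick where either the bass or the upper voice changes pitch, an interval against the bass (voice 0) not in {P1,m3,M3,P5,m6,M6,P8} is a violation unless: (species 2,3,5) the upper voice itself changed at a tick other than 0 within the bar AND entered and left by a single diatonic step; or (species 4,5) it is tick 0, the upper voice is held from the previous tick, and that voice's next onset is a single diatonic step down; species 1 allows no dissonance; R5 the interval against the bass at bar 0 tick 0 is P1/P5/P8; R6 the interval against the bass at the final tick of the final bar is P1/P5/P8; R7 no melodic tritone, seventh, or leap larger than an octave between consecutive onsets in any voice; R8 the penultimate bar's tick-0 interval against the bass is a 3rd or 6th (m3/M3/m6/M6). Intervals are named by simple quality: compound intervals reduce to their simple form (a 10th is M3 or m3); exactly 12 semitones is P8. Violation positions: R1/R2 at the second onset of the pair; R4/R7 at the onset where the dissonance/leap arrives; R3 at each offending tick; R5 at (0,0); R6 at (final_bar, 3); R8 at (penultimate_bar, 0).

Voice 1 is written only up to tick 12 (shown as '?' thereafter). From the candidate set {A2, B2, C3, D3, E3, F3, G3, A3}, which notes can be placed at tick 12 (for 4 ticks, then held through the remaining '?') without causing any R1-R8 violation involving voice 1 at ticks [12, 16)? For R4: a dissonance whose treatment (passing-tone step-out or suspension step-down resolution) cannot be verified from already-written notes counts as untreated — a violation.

A2: violates R2
B2: violates R4,R7
C3: legal
D3: violates R4
E3: violates R2
F3: legal
G3: violates R4
A3: legal

{A3, C3, F3}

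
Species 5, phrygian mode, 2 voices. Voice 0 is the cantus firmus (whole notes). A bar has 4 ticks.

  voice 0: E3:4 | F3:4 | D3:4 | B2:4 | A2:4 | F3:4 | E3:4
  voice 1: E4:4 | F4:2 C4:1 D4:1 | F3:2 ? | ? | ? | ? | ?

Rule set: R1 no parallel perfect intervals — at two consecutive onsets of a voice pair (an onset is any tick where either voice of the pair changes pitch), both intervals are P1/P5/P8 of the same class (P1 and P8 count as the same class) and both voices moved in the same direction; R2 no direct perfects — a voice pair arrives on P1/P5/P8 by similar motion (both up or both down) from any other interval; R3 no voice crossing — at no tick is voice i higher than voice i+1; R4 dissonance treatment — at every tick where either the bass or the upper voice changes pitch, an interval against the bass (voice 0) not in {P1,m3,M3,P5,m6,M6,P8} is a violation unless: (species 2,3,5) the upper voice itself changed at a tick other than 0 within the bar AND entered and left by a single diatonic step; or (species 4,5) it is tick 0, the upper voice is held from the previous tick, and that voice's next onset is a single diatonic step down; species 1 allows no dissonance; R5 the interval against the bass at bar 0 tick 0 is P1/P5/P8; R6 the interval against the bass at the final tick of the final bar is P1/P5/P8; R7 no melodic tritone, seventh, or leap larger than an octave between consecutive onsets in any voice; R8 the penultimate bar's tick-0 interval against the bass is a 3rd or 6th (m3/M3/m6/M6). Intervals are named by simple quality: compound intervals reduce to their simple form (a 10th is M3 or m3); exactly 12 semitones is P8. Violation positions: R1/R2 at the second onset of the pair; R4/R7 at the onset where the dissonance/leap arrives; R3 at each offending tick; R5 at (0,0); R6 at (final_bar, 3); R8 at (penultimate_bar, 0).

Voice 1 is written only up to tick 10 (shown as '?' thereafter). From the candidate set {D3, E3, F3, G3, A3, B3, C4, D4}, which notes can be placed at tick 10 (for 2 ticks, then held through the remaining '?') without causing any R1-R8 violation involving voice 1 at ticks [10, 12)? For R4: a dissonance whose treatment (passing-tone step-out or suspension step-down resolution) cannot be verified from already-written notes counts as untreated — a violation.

{A3, D3, D4, F3}

D3: legal
E3: violates R4
F3: legal
G3: violates R4
A3: legal
B3: violates R7
C4: violates R4
D4: legal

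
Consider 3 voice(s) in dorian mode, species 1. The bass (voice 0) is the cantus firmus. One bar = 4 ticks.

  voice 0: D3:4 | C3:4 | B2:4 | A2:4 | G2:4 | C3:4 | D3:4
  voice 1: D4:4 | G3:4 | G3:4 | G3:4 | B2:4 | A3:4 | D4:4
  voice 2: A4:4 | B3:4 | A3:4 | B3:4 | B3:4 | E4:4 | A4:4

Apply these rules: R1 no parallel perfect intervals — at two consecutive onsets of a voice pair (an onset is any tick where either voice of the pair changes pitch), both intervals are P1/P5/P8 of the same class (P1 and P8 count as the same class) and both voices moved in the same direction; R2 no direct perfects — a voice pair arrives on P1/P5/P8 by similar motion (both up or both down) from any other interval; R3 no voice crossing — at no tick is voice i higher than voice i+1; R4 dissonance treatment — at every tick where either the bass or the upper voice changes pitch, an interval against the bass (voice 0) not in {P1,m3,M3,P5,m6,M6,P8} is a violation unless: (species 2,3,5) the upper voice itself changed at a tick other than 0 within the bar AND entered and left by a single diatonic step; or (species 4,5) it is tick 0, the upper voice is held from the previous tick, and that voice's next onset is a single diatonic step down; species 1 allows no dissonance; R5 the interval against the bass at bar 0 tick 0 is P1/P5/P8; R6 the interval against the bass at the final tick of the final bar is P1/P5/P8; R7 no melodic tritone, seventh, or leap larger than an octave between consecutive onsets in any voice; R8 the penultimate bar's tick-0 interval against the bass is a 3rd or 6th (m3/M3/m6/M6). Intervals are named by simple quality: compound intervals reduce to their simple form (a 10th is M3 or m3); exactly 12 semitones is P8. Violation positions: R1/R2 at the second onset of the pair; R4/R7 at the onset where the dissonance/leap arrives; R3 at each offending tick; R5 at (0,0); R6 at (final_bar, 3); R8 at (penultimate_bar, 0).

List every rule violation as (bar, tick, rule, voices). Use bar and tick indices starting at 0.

(1, 0, R2, (0, 1))
(1, 0, R4, (0, 2))
(1, 0, R7, (2,))
(2, 0, R4, (0, 2))
(3, 0, R4, (0, 1))
(3, 0, R4, (0, 2))
(5, 0, R2, (1, 2))
(5, 0, R7, (1,))
(6, 0, R1, (1, 2))
(6, 0, R2, (0, 1))
(6, 0, R2, (0, 2))

bar 0: v0=D3 v1=D4 v2=A4 downbeat P5
bar 1: v0=C3 v1=G3 v2=B3 downbeat M7
bar 2: v0=B2 v1=G3 v2=A3 downbeat m7
bar 3: v0=A2 v1=G3 v2=B3 downbeat M2
bar 4: v0=G2 v1=B2 v2=B3 downbeat M3
bar 5: v0=C3 v1=A3 v2=E4 downbeat M3
bar 6: v0=D3 v1=D4 v2=A4 downbeat P5
  -> R2 @ bar 1 tick 0 v(0, 1): D3/D4 P8 -> C3/G3 P5 similar
  -> R4 @ bar 1 tick 0 v(0, 2): C3/B3 M7 untreated
  -> R7 @ bar 1 tick 0 v(2,): A4->B3 leap 10st
  -> R4 @ bar 2 tick 0 v(0, 2): B2/A3 m7 untreated
  -> R4 @ bar 3 tick 0 v(0, 1): A2/G3 m7 untreated
  -> R4 @ bar 3 tick 0 v(0, 2): A2/B3 M2 untreated
  -> R2 @ bar 5 tick 0 v(1, 2): B2/B3 P8 -> A3/E4 P5 similar
  -> R7 @ bar 5 tick 0 v(1,): B2->A3 leap 10st
  -> R1 @ bar 6 tick 0 v(1, 2): A3/E4 P5 -> D4/A4 P5 similar
  -> R2 @ bar 6 tick 0 v(0, 1): C3/A3 M6 -> D3/D4 P8 similar
  -> R2 @ bar 6 tick 0 v(0, 2): C3/E4 M3 -> D3/A4 P5 similar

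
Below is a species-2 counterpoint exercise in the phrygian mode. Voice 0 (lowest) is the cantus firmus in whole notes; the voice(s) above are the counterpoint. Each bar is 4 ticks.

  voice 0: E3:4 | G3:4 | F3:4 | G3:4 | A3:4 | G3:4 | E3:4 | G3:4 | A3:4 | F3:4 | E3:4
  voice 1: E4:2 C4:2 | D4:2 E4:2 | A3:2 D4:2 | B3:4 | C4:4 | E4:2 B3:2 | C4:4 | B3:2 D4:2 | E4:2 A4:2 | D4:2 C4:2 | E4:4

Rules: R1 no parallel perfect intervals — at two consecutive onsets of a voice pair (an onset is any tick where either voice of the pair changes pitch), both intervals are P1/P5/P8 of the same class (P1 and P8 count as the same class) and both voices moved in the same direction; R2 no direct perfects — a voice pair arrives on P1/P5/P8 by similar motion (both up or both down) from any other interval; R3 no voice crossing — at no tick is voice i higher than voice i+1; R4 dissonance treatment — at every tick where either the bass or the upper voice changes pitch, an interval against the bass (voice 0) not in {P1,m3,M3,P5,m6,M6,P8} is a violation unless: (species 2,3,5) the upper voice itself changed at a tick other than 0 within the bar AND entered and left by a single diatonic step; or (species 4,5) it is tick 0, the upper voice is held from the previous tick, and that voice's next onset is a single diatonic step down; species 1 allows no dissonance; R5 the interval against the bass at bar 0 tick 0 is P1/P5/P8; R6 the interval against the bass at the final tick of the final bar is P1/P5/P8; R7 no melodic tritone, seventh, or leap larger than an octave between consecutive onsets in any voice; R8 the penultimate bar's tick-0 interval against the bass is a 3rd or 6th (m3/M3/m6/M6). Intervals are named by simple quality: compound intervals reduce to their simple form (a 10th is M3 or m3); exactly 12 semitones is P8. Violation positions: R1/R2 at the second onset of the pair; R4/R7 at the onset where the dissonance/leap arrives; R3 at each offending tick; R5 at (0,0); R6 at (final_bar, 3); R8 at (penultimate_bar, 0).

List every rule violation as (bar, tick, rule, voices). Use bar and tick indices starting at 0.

bar 0: v0=E3 v1=E4 downbeat P8
bar 1: v0=G3 v1=D4 downbeat P5
bar 2: v0=F3 v1=A3 downbeat M3
bar 3: v0=G3 v1=B3 downbeat M3
bar 4: v0=A3 v1=C4 downbeat m3
bar 5: v0=G3 v1=E4 downbeat M6
bar 6: v0=E3 v1=C4 downbeat m6
bar 7: v0=G3 v1=B3 downbeat M3
bar 8: v0=A3 v1=E4 downbeat P5
bar 9: v0=F3 v1=D4 downbeat M6
bar 10: v0=E3 v1=E4 downbeat P8
  -> R2 @ bar 1 tick 0 v(0, 1): E3/C4 m6 -> G3/D4 P5 similar
  -> R1 @ bar 8 tick 0 v(0, 1): G3/D4 P5 -> A3/E4 P5 similar

(1, 0, R2, (0, 1))
(8, 0, R1, (0, 1))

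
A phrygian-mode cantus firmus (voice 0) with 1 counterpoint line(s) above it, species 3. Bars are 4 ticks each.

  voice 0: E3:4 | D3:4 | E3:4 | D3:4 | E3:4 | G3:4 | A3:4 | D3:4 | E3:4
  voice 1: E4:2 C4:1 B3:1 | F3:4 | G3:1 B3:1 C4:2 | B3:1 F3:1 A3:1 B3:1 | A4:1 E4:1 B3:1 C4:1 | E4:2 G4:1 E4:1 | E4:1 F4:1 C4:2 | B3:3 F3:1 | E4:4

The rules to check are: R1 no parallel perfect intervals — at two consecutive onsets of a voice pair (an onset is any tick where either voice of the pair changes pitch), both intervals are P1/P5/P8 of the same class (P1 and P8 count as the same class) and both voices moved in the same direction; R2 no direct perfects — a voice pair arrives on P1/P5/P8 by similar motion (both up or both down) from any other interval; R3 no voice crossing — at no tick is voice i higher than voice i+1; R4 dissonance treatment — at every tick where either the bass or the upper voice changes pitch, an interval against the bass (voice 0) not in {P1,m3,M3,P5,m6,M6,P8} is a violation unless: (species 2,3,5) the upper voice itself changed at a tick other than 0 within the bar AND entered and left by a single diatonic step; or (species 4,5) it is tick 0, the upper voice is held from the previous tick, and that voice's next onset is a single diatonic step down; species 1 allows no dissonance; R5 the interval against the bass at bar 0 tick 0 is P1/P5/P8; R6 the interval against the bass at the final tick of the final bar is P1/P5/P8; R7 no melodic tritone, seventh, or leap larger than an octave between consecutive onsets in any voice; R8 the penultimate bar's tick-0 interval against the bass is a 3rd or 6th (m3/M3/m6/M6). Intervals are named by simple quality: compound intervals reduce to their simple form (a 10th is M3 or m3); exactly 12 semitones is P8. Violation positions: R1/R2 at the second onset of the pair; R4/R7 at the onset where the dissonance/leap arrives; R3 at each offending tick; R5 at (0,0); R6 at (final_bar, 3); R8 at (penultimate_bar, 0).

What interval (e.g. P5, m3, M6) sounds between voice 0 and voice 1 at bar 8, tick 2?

voice 0=E3 voice 1=E4 -> P8

P8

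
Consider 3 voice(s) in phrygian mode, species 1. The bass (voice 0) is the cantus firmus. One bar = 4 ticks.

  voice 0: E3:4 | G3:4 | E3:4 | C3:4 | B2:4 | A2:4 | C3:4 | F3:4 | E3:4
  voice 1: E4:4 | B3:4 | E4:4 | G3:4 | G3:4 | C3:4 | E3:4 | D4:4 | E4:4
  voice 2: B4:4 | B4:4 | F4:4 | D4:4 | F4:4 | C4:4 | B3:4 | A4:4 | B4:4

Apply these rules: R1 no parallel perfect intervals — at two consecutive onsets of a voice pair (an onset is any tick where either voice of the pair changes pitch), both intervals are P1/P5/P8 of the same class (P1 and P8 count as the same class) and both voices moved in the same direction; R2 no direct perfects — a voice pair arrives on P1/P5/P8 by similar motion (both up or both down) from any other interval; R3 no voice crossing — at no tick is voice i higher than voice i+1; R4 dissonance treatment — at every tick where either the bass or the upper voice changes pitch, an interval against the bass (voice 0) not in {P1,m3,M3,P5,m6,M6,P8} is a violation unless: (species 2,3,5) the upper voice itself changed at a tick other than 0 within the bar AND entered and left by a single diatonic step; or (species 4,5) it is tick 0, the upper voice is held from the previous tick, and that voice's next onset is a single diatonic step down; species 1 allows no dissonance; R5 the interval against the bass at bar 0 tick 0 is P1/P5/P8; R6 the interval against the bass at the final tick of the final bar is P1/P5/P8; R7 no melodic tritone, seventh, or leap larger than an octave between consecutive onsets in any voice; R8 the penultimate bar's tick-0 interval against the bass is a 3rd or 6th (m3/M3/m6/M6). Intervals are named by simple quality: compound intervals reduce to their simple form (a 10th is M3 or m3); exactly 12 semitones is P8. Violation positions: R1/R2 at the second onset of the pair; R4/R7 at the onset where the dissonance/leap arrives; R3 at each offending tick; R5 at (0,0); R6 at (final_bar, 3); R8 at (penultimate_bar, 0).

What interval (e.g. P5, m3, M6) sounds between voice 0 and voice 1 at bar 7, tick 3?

M6

voice 0=F3 voice 1=D4 -> M6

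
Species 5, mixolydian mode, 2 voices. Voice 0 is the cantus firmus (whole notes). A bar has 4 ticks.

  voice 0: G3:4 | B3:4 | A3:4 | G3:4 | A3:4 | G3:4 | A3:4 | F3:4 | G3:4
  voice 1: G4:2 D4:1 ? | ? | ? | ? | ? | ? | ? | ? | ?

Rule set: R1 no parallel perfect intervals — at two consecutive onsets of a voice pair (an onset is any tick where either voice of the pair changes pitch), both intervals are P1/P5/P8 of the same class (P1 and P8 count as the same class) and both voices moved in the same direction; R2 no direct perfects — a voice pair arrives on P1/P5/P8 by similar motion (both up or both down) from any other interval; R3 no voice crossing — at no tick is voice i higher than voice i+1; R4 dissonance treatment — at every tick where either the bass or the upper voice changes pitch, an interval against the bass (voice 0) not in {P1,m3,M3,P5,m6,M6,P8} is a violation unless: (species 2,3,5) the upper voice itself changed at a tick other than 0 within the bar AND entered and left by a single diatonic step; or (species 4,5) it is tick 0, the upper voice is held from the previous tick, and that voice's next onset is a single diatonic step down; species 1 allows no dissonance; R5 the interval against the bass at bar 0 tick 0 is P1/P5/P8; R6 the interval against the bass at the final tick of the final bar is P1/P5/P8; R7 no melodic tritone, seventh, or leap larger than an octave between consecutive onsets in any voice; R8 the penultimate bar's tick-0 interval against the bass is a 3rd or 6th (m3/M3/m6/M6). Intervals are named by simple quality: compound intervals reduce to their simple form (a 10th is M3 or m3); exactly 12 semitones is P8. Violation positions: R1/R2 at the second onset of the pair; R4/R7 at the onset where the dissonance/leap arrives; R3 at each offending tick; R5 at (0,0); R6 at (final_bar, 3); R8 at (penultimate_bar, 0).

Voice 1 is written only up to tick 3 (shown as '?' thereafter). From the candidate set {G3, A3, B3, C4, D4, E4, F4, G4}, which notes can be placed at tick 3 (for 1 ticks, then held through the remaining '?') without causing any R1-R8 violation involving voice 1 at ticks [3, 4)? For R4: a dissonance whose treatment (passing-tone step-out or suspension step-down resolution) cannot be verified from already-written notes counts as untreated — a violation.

G3: legal
A3: violates R4
B3: legal
C4: violates R4
D4: legal
E4: legal
F4: violates R4
G4: legal

{B3, D4, E4, G3, G4}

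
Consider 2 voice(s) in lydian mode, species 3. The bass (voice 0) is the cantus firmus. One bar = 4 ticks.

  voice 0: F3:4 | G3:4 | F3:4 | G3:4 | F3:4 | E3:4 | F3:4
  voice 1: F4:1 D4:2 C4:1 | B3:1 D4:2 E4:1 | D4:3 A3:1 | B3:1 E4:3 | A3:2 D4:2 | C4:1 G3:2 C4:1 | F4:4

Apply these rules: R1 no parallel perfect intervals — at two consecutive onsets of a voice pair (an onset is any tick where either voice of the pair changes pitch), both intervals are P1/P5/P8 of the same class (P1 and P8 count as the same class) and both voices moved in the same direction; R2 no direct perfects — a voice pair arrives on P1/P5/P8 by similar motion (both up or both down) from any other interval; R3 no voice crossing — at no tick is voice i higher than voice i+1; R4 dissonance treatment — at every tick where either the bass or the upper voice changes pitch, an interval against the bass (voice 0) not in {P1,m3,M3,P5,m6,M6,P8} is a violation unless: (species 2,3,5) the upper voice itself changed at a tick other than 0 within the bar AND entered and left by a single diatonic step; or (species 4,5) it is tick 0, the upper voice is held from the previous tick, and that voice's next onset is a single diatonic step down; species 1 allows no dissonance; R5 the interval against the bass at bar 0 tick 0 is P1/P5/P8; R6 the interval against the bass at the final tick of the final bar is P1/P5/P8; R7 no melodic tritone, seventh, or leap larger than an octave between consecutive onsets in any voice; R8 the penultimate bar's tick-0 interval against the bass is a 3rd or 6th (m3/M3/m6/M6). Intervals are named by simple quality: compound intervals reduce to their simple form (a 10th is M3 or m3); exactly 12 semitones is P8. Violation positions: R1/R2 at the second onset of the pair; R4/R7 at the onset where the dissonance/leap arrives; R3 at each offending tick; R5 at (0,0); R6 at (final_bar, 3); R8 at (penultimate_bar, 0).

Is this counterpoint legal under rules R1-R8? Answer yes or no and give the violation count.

bar 0: v0=F3 v1=F4 (P8)
bar 1: v0=G3 v1=B3 (M3)
bar 2: v0=F3 v1=D4 (M6)
bar 3: v0=G3 v1=B3 (M3)
bar 4: v0=F3 v1=A3 (M3)
bar 5: v0=E3 v1=C4 (m6)
bar 6: v0=F3 v1=F4 (P8)
  R2 @ bar6.0: E3/C4 m6 -> F3/F4 P8 similar

No (1 violations)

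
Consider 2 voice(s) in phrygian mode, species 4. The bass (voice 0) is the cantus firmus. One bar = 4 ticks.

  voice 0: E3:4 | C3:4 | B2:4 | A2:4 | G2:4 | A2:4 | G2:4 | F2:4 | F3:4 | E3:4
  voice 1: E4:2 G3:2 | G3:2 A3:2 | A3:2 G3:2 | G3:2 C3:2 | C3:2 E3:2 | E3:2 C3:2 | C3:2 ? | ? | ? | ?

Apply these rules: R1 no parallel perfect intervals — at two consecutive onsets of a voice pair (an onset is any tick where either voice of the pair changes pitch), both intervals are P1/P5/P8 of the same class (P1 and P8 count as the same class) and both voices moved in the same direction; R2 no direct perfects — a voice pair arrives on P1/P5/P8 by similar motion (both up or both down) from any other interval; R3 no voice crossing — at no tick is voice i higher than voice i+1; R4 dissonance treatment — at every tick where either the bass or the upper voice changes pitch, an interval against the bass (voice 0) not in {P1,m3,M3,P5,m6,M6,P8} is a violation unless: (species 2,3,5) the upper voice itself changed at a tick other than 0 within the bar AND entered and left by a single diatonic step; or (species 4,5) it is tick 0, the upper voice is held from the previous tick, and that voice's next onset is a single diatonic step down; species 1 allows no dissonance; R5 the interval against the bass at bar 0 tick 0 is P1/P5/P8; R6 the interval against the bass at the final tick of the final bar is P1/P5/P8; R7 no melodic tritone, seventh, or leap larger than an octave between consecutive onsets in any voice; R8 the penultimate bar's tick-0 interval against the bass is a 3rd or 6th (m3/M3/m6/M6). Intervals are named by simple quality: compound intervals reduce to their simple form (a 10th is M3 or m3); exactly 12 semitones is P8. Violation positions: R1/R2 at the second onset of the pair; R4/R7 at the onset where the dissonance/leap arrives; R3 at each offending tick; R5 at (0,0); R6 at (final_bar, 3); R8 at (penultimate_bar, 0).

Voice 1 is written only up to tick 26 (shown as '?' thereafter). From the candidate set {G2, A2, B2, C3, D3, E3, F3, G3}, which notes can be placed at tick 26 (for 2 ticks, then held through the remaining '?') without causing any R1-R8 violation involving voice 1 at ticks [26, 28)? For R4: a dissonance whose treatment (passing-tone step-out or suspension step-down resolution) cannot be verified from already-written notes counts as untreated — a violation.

{B2, C3, D3, E3, G2, G3}

G2: legal
A2: violates R4
B2: legal
C3: legal
D3: legal
E3: legal
F3: violates R4
G3: legal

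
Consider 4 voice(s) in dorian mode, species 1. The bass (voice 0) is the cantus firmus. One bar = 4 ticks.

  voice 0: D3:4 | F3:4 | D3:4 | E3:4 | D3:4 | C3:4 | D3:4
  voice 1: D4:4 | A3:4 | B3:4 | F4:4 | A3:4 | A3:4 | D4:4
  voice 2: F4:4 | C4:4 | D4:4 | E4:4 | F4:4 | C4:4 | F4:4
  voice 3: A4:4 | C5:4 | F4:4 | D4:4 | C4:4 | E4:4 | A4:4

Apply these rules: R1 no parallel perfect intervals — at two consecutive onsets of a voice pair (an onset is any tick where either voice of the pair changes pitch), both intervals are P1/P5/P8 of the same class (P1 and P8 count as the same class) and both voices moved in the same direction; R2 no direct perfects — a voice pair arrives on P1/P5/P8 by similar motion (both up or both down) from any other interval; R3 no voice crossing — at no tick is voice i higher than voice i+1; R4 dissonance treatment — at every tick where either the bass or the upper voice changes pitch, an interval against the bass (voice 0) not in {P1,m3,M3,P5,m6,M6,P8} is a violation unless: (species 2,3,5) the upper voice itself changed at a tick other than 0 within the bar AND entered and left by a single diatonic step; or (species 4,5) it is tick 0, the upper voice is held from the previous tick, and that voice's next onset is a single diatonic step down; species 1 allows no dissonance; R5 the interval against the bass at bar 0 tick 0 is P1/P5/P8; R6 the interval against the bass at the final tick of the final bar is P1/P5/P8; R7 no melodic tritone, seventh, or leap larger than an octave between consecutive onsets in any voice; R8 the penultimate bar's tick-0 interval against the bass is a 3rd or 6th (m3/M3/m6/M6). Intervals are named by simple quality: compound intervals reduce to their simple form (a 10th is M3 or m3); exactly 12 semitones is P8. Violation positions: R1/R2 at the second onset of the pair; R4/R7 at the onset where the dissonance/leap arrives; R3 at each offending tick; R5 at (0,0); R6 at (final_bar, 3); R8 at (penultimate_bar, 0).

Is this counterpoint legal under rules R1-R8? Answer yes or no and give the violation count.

No (26 violations)

bar 0: v0=D3 v1=D4 v2=F4 v3=A4 (P5)
bar 1: v0=F3 v1=A3 v2=C4 v3=C5 (P5)
bar 2: v0=D3 v1=B3 v2=D4 v3=F4 (m3)
bar 3: v0=E3 v1=F4 v2=E4 v3=D4 (m7)
bar 4: v0=D3 v1=A3 v2=F4 v3=C4 (m7)
bar 5: v0=C3 v1=A3 v2=C4 v3=E4 (M3)
bar 6: v0=D3 v1=D4 v2=F4 v3=A4 (P5)
  R5 @ bar0.0: opens on m3
  R1 @ bar1.0: D3/A4 P5 -> F3/C5 P5 similar
  R1 @ bar3.0: D3/D4 P8 -> E3/E4 P8 similar
  R3 @ bar3.0: F4 above E4
  R3 @ bar3.0: E4 above D4
  R4 @ bar3.0: E3/F4 m2 untreated
  R4 @ bar3.0: E3/D4 m7 untreated
  R7 @ bar3.0: B3->F4 leap 6st
  R3 @ bar3.1: F4 above E4
  R3 @ bar3.1: E4 above D4
  R3 @ bar3.2: F4 above E4
  R3 @ bar3.2: E4 above D4
  R3 @ bar3.3: F4 above E4
  R3 @ bar3.3: E4 above D4
  R2 @ bar4.0: E3/F4 m2 -> D3/A3 P5 similar
  R3 @ bar4.0: F4 above C4
  R4 @ bar4.0: D3/C4 m7 untreated
  R3 @ bar4.1: F4 above C4
  R3 @ bar4.2: F4 above C4
  R3 @ bar4.3: F4 above C4
  R2 @ bar5.0: D3/F4 m3 -> C3/C4 P8 similar
  R8 @ bar5.0: penult P8 not 3rd/6th
  R1 @ bar6.0: A3/E4 P5 -> D4/A4 P5 similar
  R2 @ bar6.0: C3/A3 M6 -> D3/D4 P8 similar
  R2 @ bar6.0: C3/E4 M3 -> D3/A4 P5 similar
  R6 @ bar6.3: closes on m3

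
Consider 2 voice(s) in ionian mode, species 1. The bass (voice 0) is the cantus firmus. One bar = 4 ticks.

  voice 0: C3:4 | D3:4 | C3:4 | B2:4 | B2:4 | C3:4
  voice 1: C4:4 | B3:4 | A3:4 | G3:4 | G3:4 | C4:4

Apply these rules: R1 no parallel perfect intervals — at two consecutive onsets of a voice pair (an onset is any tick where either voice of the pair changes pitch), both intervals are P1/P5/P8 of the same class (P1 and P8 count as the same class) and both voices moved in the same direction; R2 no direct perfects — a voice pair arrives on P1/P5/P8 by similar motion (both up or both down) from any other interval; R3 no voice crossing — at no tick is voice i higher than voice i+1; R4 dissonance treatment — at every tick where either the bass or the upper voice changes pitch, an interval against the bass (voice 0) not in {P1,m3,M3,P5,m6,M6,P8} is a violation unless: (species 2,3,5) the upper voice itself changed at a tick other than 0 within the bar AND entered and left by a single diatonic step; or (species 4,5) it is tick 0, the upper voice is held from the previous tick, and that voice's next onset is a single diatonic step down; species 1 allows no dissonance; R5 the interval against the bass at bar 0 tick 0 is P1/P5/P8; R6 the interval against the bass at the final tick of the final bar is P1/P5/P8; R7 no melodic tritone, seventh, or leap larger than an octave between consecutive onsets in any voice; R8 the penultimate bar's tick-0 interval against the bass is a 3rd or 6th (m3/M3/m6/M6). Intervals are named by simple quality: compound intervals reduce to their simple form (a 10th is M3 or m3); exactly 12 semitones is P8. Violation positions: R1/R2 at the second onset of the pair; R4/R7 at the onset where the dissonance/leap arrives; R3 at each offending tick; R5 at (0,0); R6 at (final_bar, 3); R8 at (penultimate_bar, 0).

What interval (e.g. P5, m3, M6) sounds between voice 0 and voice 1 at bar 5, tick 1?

voice 0=C3 voice 1=C4 -> P8

P8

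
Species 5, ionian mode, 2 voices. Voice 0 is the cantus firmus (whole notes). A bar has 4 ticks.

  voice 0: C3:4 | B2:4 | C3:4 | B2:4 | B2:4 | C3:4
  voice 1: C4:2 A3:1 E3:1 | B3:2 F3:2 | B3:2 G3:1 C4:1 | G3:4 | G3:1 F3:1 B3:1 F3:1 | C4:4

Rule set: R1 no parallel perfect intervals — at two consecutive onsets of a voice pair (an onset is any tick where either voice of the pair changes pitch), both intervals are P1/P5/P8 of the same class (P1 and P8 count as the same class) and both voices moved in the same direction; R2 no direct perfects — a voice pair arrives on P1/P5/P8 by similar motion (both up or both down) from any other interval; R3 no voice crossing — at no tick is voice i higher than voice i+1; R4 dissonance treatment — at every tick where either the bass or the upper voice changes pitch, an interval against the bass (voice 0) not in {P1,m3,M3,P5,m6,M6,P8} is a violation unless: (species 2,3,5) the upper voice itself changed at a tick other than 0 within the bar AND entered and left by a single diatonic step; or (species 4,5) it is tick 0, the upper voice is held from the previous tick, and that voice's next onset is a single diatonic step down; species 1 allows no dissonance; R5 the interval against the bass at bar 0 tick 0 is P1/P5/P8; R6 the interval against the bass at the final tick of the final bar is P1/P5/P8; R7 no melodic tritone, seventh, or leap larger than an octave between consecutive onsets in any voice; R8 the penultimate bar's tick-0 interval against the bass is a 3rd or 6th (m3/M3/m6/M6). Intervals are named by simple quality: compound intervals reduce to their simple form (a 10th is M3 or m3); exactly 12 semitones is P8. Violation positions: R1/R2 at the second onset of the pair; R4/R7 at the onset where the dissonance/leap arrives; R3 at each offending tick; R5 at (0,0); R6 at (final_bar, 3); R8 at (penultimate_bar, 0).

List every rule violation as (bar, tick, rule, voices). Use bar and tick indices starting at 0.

(1, 2, R4, (0, 1))
(1, 2, R7, (1,))
(2, 0, R4, (0, 1))
(2, 0, R7, (1,))
(4, 1, R4, (0, 1))
(4, 2, R7, (1,))
(4, 3, R4, (0, 1))
(4, 3, R7, (1,))
(5, 0, R2, (0, 1))

bar 0: v0=C3 v1=C4 downbeat P8
bar 1: v0=B2 v1=B3 downbeat P8
bar 2: v0=C3 v1=B3 downbeat M7
bar 3: v0=B2 v1=G3 downbeat m6
bar 4: v0=B2 v1=G3 downbeat m6
bar 5: v0=C3 v1=C4 downbeat P8
  -> R4 @ bar 1 tick 2 v(0, 1): B2/F3 TT untreated
  -> R7 @ bar 1 tick 2 v(1,): B3->F3 leap 6st
  -> R4 @ bar 2 tick 0 v(0, 1): C3/B3 M7 untreated
  -> R7 @ bar 2 tick 0 v(1,): F3->B3 leap 6st
  -> R4 @ bar 4 tick 1 v(0, 1): B2/F3 TT untreated
  -> R7 @ bar 4 tick 2 v(1,): F3->B3 leap 6st
  -> R4 @ bar 4 tick 3 v(0, 1): B2/F3 TT untreated
  -> R7 @ bar 4 tick 3 v(1,): B3->F3 leap 6st
  -> R2 @ bar 5 tick 0 v(0, 1): B2/F3 TT -> C3/C4 P8 similar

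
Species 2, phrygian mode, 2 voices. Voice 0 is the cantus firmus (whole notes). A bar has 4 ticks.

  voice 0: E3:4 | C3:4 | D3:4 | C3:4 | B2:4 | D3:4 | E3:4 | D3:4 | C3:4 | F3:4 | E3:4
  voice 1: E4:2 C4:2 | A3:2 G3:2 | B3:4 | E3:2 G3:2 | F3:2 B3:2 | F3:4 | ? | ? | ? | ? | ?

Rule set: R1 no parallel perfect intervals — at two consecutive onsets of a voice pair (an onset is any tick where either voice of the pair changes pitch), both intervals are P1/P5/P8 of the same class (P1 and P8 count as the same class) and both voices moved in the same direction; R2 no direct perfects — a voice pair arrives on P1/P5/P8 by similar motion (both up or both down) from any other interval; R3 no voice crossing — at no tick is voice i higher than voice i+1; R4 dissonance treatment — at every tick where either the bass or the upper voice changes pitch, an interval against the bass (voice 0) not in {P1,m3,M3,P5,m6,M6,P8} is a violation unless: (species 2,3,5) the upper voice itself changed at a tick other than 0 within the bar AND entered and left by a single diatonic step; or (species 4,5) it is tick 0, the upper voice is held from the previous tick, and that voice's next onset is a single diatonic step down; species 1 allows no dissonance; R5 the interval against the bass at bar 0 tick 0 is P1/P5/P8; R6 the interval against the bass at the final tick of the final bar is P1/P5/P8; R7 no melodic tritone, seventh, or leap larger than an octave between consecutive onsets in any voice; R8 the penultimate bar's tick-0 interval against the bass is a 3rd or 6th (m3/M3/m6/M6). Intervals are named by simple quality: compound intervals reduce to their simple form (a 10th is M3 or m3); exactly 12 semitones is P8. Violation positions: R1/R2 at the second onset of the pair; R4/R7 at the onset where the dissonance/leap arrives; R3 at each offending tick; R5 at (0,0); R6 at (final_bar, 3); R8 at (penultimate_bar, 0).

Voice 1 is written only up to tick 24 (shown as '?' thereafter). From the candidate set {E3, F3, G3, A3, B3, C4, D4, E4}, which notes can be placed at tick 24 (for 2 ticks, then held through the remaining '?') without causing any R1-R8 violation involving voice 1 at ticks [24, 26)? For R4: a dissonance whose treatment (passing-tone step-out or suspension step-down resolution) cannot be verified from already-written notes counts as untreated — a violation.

E3: legal
F3: violates R4
G3: legal
A3: violates R4
B3: violates R2,R7
C4: legal
D4: violates R4
E4: violates R2,R7

{C4, E3, G3}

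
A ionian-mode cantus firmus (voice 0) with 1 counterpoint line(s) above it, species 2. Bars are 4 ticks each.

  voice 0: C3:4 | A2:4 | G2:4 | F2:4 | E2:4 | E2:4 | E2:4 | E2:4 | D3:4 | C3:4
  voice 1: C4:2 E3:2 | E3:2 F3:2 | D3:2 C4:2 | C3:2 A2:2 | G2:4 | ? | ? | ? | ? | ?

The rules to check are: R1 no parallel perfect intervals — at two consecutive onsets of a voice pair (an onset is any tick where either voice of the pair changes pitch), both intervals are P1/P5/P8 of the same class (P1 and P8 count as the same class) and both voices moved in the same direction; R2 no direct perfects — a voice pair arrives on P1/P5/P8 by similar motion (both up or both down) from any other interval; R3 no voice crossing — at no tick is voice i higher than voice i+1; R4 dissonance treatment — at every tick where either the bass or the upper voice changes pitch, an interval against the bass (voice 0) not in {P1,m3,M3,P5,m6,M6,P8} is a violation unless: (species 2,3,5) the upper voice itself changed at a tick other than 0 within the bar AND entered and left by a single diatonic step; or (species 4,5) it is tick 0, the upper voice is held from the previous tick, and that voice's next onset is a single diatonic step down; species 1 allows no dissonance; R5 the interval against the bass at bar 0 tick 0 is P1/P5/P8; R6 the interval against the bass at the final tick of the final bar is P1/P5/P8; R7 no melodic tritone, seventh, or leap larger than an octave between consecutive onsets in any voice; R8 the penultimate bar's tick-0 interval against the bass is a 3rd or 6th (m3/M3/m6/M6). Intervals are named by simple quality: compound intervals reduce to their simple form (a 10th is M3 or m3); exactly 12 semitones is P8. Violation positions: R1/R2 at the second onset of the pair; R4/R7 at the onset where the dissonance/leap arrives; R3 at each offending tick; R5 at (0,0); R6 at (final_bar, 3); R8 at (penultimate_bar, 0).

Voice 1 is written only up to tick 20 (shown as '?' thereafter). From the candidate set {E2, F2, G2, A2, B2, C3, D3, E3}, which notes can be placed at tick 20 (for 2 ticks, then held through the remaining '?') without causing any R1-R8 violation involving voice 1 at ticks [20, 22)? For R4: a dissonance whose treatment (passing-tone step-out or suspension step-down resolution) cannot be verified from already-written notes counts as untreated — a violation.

{B2, C3, E2, E3, G2}

E2: legal
F2: violates R4
G2: legal
A2: violates R4
B2: legal
C3: legal
D3: violates R4
E3: legal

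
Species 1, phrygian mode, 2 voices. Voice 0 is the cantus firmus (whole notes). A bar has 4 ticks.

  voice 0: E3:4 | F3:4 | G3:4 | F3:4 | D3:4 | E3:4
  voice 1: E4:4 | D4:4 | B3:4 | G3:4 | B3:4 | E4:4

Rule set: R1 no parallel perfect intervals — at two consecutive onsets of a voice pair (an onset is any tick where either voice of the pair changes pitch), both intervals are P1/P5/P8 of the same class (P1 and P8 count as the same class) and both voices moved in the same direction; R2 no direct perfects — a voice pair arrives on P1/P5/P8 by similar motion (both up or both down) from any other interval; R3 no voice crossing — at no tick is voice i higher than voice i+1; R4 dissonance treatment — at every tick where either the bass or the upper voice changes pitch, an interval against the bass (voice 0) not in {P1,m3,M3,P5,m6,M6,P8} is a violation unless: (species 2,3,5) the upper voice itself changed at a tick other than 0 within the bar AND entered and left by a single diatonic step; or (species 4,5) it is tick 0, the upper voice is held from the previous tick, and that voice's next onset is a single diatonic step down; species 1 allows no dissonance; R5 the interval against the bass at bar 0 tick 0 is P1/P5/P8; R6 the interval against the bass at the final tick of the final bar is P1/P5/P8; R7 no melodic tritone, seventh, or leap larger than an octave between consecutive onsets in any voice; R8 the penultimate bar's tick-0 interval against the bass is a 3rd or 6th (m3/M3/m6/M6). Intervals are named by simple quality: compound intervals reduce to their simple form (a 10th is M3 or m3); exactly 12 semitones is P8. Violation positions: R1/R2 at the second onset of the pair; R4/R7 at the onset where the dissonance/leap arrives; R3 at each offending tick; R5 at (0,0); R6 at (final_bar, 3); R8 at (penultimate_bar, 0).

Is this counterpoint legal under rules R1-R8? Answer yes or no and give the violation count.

bar 0: v0=E3 v1=E4 (P8)
bar 1: v0=F3 v1=D4 (M6)
bar 2: v0=G3 v1=B3 (M3)
bar 3: v0=F3 v1=G3 (M2)
bar 4: v0=D3 v1=B3 (M6)
bar 5: v0=E3 v1=E4 (P8)
  R4 @ bar3.0: F3/G3 M2 untreated
  R2 @ bar5.0: D3/B3 M6 -> E3/E4 P8 similar

No (2 violations)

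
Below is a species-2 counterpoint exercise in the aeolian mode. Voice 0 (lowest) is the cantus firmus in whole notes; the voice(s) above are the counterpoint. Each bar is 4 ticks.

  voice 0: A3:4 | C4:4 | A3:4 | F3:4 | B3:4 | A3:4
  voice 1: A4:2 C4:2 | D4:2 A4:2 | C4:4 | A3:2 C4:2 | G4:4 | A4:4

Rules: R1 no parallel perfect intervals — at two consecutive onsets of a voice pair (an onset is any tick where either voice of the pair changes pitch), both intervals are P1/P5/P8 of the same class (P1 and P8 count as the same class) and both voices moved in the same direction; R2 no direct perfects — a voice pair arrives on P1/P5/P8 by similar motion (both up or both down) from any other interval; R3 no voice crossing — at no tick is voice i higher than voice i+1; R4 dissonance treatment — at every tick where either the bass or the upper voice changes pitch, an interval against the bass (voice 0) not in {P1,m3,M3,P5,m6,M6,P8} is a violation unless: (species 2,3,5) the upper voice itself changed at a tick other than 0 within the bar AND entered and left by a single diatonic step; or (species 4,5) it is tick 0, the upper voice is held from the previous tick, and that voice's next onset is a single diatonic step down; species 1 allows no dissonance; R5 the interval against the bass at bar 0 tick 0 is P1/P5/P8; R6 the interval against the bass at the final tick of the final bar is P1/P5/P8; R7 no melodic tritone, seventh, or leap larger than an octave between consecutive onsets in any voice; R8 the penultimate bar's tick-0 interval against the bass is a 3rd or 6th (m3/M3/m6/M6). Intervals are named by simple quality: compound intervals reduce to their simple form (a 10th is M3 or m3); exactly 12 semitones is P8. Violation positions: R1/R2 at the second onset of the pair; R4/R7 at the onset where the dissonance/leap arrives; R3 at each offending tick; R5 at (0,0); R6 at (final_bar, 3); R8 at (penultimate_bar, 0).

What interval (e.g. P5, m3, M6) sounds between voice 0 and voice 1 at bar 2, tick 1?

voice 0=A3 voice 1=C4 -> m3

m3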